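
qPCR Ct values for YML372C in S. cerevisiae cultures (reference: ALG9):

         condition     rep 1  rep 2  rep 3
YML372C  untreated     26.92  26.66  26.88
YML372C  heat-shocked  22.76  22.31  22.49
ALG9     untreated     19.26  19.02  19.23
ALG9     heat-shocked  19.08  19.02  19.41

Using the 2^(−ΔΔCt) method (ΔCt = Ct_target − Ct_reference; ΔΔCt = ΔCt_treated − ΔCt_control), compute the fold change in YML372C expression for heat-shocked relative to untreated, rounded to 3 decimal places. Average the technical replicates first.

Mean Ct: YML372C untreated 26.820; YML372C heat-shocked 22.520; ALG9 untreated 19.170; ALG9 heat-shocked 19.170
ΔCt(untreated) = 26.820 − 19.170 = 7.650
ΔCt(heat-shocked) = 22.520 − 19.170 = 3.350
ΔΔCt = 3.350 − 7.650 = -4.300
Fold change = 2^(−(-4.300)) = 2^4.300 = 19.6983

19.698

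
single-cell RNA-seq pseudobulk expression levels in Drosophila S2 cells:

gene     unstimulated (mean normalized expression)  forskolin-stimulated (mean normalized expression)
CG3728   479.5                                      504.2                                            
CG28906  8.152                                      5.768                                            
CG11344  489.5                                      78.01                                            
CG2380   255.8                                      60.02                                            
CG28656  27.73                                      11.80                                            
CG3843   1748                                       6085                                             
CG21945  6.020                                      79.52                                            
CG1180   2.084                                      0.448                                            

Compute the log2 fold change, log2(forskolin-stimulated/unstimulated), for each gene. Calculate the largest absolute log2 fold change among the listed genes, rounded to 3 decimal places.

3.723

log2(504.2/479.5) = 0.072  (CG3728)
log2(5.768/8.152) = -0.499  (CG28906)
log2(78.01/489.5) = -2.650  (CG11344)
log2(60.02/255.8) = -2.092  (CG2380)
log2(11.80/27.73) = -1.233  (CG28656)
log2(6085/1748) = 1.800  (CG3843)
log2(79.52/6.020) = 3.723  (CG21945)
log2(0.448/2.084) = -2.218  (CG1180)
The largest magnitude belongs to CG21945.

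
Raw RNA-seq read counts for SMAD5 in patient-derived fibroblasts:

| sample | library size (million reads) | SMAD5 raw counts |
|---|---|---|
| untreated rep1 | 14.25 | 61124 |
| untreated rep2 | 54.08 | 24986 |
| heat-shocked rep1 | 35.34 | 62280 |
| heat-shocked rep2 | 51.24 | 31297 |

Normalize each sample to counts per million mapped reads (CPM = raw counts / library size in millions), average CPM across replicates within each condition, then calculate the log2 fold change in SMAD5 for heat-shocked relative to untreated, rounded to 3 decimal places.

-1.002

CPM(untreated rep1) = 61124 / 14.25 = 4289.4035
CPM(untreated rep2) = 24986 / 54.08 = 462.0192
CPM(heat-shocked rep1) = 62280 / 35.34 = 1762.3090
CPM(heat-shocked rep2) = 31297 / 51.24 = 610.7923
mean CPM(untreated) = 2375.7114; mean CPM(heat-shocked) = 1186.5507
Fold change = 1186.5507 / 2375.7114 = 0.49945
log2(0.49945) = -1.0016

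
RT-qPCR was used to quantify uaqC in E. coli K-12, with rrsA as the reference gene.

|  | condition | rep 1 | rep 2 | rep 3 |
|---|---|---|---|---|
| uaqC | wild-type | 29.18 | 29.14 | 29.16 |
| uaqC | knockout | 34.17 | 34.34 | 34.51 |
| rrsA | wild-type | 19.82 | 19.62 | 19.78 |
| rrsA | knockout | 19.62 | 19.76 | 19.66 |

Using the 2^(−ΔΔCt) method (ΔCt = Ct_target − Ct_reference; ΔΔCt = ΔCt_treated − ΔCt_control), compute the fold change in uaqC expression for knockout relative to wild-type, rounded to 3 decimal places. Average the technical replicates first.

Mean Ct: uaqC wild-type 29.160; uaqC knockout 34.340; rrsA wild-type 19.740; rrsA knockout 19.680
ΔCt(wild-type) = 29.160 − 19.740 = 9.420
ΔCt(knockout) = 34.340 − 19.680 = 14.660
ΔΔCt = 14.660 − 9.420 = 5.240
Fold change = 2^(−5.240) = 0.0265

0.026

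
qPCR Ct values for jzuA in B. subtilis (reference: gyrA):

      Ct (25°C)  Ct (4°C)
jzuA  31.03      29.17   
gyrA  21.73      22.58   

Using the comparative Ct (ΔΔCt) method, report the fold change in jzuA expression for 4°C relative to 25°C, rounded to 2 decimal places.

6.54

ΔCt(25°C) = 31.030 − 21.730 = 9.300
ΔCt(4°C) = 29.170 − 22.580 = 6.590
ΔΔCt = 6.590 − 9.300 = -2.710
Fold change = 2^(−(-2.710)) = 2^2.710 = 6.543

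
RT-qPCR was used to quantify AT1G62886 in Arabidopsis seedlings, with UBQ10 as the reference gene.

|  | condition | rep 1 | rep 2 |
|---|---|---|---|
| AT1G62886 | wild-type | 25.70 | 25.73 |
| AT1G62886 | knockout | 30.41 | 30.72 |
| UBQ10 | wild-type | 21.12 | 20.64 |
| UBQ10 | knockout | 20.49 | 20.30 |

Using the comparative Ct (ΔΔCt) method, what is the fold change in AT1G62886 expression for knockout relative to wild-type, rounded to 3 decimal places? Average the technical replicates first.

0.025

Mean Ct: AT1G62886 wild-type 25.715; AT1G62886 knockout 30.565; UBQ10 wild-type 20.880; UBQ10 knockout 20.395
ΔCt(wild-type) = 25.715 − 20.880 = 4.835
ΔCt(knockout) = 30.565 − 20.395 = 10.170
ΔΔCt = 10.170 − 4.835 = 5.335
Fold change = 2^(−5.335) = 0.0248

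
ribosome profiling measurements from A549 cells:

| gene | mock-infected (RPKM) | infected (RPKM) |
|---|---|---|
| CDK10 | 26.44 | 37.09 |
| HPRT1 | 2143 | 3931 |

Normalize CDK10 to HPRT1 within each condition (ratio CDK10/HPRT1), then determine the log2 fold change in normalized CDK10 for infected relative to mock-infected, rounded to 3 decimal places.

-0.387

CDK10/HPRT1 (mock-infected) = 26.44 / 2143 = 0.012338
CDK10/HPRT1 (infected) = 37.09 / 3931 = 0.0094353
Fold change = 0.0094353 / 0.012338 = 0.7647
log2(0.7647) = -0.3870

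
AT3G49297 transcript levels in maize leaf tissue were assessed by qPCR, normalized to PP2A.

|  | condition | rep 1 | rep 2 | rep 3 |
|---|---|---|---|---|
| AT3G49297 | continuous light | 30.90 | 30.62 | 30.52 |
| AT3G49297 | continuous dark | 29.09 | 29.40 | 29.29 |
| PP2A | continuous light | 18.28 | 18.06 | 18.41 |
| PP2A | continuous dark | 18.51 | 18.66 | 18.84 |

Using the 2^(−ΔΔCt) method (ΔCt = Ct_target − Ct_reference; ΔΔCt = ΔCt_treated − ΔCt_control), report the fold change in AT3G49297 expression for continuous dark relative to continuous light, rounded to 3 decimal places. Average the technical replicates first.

3.580

Mean Ct: AT3G49297 continuous light 30.680; AT3G49297 continuous dark 29.260; PP2A continuous light 18.250; PP2A continuous dark 18.670
ΔCt(continuous light) = 30.680 − 18.250 = 12.430
ΔCt(continuous dark) = 29.260 − 18.670 = 10.590
ΔΔCt = 10.590 − 12.430 = -1.840
Fold change = 2^(−(-1.840)) = 2^1.840 = 3.5801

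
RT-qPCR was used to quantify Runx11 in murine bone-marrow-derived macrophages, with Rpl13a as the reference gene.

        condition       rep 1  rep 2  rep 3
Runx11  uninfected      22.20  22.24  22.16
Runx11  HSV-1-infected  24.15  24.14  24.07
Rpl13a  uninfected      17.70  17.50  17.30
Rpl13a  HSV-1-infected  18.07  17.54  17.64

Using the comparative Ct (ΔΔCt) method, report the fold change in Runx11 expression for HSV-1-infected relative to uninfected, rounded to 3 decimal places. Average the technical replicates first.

Mean Ct: Runx11 uninfected 22.200; Runx11 HSV-1-infected 24.120; Rpl13a uninfected 17.500; Rpl13a HSV-1-infected 17.750
ΔCt(uninfected) = 22.200 − 17.500 = 4.700
ΔCt(HSV-1-infected) = 24.120 − 17.750 = 6.370
ΔΔCt = 6.370 − 4.700 = 1.670
Fold change = 2^(−1.670) = 0.3143

0.314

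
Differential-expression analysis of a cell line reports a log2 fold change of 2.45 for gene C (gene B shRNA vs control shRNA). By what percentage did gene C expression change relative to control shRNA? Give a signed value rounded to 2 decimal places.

Fold change = 2^(2.45) = 5.4642
Percent change = (FC − 1) × 100% = (5.4642 − 1) × 100 = 446.42%

446.42%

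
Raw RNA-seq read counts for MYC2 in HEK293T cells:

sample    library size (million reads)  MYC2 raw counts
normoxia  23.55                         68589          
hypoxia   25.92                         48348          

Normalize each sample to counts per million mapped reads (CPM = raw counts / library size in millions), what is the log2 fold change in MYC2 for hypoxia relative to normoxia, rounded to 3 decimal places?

CPM(normoxia) = 68589 / 23.55 = 2912.4841
CPM(hypoxia) = 48348 / 25.92 = 1865.2778
Fold change = 1865.2778 / 2912.4841 = 0.64044
log2(0.64044) = -0.6429

-0.643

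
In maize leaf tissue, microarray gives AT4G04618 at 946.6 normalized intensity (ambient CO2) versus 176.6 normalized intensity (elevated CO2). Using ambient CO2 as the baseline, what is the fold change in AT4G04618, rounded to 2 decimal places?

Fold change = 176.6 / 946.6 = 0.187
AT4G04618 is downregulated.

0.19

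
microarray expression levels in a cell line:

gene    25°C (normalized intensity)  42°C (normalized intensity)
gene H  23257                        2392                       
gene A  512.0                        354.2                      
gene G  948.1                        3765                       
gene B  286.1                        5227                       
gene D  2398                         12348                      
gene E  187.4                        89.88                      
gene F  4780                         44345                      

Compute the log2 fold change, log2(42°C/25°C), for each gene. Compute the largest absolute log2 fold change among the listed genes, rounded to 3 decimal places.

4.191

log2(2392/23257) = -3.281  (gene H)
log2(354.2/512.0) = -0.532  (gene A)
log2(3765/948.1) = 1.990  (gene G)
log2(5227/286.1) = 4.191  (gene B)
log2(12348/2398) = 2.364  (gene D)
log2(89.88/187.4) = -1.060  (gene E)
log2(44345/4780) = 3.214  (gene F)
The largest magnitude belongs to gene B.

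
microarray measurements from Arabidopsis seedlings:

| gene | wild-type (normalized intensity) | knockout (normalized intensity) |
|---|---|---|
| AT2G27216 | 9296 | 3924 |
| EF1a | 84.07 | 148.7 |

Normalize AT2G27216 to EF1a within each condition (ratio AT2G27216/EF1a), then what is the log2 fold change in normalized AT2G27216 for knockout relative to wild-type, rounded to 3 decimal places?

AT2G27216/EF1a (wild-type) = 9296 / 84.07 = 110.57
AT2G27216/EF1a (knockout) = 3924 / 148.7 = 26.389
Fold change = 26.389 / 110.57 = 0.2387
log2(0.2387) = -2.0670

-2.067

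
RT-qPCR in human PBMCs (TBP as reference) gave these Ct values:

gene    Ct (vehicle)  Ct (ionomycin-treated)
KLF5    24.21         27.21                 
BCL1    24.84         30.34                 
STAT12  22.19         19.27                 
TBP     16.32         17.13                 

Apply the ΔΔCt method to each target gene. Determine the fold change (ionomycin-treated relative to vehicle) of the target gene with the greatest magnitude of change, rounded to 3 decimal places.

0.039

KLF5: ΔΔCt = (27.21−17.13) − (24.21−16.32) = 10.08 − 7.89 = 2.19; fold change = 2^-2.19 = 0.219
BCL1: ΔΔCt = (30.34−17.13) − (24.84−16.32) = 13.21 − 8.52 = 4.69; fold change = 2^-4.69 = 0.039
STAT12: ΔΔCt = (19.27−17.13) − (22.19−16.32) = 2.14 − 5.87 = -3.73; fold change = 2^3.73 = 13.269
BCL1 has the largest |ΔΔCt| = 4.69.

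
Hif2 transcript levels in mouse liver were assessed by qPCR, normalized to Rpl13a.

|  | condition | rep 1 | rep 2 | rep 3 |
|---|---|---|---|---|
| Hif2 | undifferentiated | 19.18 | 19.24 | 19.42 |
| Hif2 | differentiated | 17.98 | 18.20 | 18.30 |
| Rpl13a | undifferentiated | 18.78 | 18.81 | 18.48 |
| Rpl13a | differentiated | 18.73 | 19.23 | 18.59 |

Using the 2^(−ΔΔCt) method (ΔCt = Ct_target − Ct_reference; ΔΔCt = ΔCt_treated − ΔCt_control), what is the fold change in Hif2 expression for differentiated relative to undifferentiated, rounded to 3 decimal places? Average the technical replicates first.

2.428

Mean Ct: Hif2 undifferentiated 19.280; Hif2 differentiated 18.160; Rpl13a undifferentiated 18.690; Rpl13a differentiated 18.850
ΔCt(undifferentiated) = 19.280 − 18.690 = 0.590
ΔCt(differentiated) = 18.160 − 18.850 = -0.690
ΔΔCt = -0.690 − 0.590 = -1.280
Fold change = 2^(−(-1.280)) = 2^1.280 = 2.4284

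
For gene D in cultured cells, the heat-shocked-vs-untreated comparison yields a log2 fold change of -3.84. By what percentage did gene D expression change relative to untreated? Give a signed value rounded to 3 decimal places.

Fold change = 2^(-3.84) = 0.0698
Percent change = (FC − 1) × 100% = (0.0698 − 1) × 100 = -93.017%

-93.017%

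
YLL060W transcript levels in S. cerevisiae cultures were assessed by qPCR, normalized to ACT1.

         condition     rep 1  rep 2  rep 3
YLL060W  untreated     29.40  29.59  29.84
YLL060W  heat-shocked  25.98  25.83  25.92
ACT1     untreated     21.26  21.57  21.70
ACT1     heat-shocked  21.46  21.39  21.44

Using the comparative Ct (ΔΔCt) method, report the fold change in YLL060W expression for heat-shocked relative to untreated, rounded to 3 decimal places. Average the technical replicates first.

12.295

Mean Ct: YLL060W untreated 29.610; YLL060W heat-shocked 25.910; ACT1 untreated 21.510; ACT1 heat-shocked 21.430
ΔCt(untreated) = 29.610 − 21.510 = 8.100
ΔCt(heat-shocked) = 25.910 − 21.430 = 4.480
ΔΔCt = 4.480 − 8.100 = -3.620
Fold change = 2^(−(-3.620)) = 2^3.620 = 12.2950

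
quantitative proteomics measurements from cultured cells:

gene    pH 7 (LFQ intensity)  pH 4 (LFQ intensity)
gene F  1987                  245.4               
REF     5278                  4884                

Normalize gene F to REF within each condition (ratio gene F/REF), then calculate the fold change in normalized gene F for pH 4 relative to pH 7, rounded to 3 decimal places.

0.133

gene F/REF (pH 7) = 1987 / 5278 = 0.37647
gene F/REF (pH 4) = 245.4 / 4884 = 0.050246
Fold change = 0.050246 / 0.37647 = 0.1335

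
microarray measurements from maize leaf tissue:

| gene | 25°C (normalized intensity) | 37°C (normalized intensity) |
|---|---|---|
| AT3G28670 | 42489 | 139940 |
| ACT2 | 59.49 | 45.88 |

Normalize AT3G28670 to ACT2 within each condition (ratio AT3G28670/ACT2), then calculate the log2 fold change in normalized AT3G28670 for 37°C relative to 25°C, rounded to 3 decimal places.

AT3G28670/ACT2 (25°C) = 42489 / 59.49 = 714.22
AT3G28670/ACT2 (37°C) = 139940 / 45.88 = 3050.1
Fold change = 3050.1 / 714.22 = 4.2706
log2(4.2706) = 2.0944

2.094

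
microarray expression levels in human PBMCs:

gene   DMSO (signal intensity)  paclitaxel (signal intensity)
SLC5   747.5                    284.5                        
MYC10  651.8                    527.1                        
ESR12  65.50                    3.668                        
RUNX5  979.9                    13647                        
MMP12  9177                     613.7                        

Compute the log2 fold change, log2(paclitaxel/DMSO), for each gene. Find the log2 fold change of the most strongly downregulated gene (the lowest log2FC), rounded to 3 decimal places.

log2(284.5/747.5) = -1.394  (SLC5)
log2(527.1/651.8) = -0.306  (MYC10)
log2(3.668/65.50) = -4.158  (ESR12)
log2(13647/979.9) = 3.800  (RUNX5)
log2(613.7/9177) = -3.902  (MMP12)
ESR12 is most strongly downregulated.

-4.158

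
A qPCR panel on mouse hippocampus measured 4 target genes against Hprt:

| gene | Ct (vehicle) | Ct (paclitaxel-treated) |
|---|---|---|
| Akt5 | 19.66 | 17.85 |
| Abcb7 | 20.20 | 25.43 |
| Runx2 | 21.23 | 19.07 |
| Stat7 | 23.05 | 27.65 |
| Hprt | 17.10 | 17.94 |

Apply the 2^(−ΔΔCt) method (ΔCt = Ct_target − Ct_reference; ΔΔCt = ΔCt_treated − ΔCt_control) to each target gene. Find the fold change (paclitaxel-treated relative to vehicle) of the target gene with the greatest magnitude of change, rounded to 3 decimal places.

Akt5: ΔΔCt = (17.85−17.94) − (19.66−17.10) = -0.09 − 2.56 = -2.65; fold change = 2^2.65 = 6.277
Abcb7: ΔΔCt = (25.43−17.94) − (20.20−17.10) = 7.49 − 3.10 = 4.39; fold change = 2^-4.39 = 0.048
Runx2: ΔΔCt = (19.07−17.94) − (21.23−17.10) = 1.13 − 4.13 = -3.00; fold change = 2^3.00 = 8.000
Stat7: ΔΔCt = (27.65−17.94) − (23.05−17.10) = 9.71 − 5.95 = 3.76; fold change = 2^-3.76 = 0.074
Abcb7 has the largest |ΔΔCt| = 4.39.

0.048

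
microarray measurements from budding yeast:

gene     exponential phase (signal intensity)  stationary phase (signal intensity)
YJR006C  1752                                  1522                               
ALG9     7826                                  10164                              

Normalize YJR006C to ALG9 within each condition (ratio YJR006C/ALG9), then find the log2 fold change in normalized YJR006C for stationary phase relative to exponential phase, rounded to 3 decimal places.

-0.580

YJR006C/ALG9 (exponential phase) = 1752 / 7826 = 0.22387
YJR006C/ALG9 (stationary phase) = 1522 / 10164 = 0.14974
Fold change = 0.14974 / 0.22387 = 0.6689
log2(0.6689) = -0.5802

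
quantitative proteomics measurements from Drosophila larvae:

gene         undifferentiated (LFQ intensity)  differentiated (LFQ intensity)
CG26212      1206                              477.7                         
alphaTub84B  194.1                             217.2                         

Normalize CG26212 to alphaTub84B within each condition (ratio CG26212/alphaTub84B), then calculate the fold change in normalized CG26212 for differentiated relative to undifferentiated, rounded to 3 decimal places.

0.354

CG26212/alphaTub84B (undifferentiated) = 1206 / 194.1 = 6.2133
CG26212/alphaTub84B (differentiated) = 477.7 / 217.2 = 2.1994
Fold change = 2.1994 / 6.2133 = 0.3540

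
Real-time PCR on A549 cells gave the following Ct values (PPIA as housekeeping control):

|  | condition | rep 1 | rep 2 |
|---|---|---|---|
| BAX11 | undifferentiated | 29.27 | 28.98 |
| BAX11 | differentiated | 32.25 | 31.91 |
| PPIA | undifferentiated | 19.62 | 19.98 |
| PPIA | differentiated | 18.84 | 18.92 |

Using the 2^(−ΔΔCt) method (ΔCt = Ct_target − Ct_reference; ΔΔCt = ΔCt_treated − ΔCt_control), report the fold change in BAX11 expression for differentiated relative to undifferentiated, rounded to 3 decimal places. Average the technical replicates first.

0.068

Mean Ct: BAX11 undifferentiated 29.125; BAX11 differentiated 32.080; PPIA undifferentiated 19.800; PPIA differentiated 18.880
ΔCt(undifferentiated) = 29.125 − 19.800 = 9.325
ΔCt(differentiated) = 32.080 − 18.880 = 13.200
ΔΔCt = 13.200 − 9.325 = 3.875
Fold change = 2^(−3.875) = 0.0682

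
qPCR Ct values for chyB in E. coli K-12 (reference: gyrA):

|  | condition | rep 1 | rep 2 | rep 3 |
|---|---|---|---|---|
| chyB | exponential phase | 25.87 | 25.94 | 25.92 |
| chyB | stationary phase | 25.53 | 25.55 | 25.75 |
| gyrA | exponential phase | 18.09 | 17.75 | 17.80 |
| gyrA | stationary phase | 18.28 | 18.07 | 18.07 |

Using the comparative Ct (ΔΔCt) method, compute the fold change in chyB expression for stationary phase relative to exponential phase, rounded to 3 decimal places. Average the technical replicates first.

Mean Ct: chyB exponential phase 25.910; chyB stationary phase 25.610; gyrA exponential phase 17.880; gyrA stationary phase 18.140
ΔCt(exponential phase) = 25.910 − 17.880 = 8.030
ΔCt(stationary phase) = 25.610 − 18.140 = 7.470
ΔΔCt = 7.470 − 8.030 = -0.560
Fold change = 2^(−(-0.560)) = 2^0.560 = 1.4743

1.474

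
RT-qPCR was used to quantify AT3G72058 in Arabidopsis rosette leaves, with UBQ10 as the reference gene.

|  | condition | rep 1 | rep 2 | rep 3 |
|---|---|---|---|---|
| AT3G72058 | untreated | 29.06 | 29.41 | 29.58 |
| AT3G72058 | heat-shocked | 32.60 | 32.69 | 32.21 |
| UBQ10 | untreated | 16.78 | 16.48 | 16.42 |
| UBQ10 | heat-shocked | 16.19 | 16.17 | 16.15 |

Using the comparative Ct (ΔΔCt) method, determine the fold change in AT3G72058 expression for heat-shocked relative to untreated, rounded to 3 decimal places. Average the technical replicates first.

Mean Ct: AT3G72058 untreated 29.350; AT3G72058 heat-shocked 32.500; UBQ10 untreated 16.560; UBQ10 heat-shocked 16.170
ΔCt(untreated) = 29.350 − 16.560 = 12.790
ΔCt(heat-shocked) = 32.500 − 16.170 = 16.330
ΔΔCt = 16.330 − 12.790 = 3.540
Fold change = 2^(−3.540) = 0.0860

0.086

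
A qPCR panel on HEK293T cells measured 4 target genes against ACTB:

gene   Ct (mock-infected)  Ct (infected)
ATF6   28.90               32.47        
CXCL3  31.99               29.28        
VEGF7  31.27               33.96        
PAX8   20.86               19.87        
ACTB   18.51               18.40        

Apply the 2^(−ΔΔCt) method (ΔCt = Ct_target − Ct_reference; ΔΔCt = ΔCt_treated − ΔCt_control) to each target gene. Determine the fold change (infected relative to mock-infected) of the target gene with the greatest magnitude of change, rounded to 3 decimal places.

0.078

ATF6: ΔΔCt = (32.47−18.40) − (28.90−18.51) = 14.07 − 10.39 = 3.68; fold change = 2^-3.68 = 0.078
CXCL3: ΔΔCt = (29.28−18.40) − (31.99−18.51) = 10.88 − 13.48 = -2.60; fold change = 2^2.60 = 6.063
VEGF7: ΔΔCt = (33.96−18.40) − (31.27−18.51) = 15.56 − 12.76 = 2.80; fold change = 2^-2.80 = 0.144
PAX8: ΔΔCt = (19.87−18.40) − (20.86−18.51) = 1.47 − 2.35 = -0.88; fold change = 2^0.88 = 1.840
ATF6 has the largest |ΔΔCt| = 3.68.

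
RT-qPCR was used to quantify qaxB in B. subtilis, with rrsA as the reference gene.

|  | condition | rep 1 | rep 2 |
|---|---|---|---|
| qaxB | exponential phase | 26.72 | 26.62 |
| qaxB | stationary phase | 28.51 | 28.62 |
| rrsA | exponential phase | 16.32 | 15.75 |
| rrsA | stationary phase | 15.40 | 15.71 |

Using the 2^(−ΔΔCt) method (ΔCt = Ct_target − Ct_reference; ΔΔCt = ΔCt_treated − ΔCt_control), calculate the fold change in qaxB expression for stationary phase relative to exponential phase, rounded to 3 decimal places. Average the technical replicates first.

Mean Ct: qaxB exponential phase 26.670; qaxB stationary phase 28.565; rrsA exponential phase 16.035; rrsA stationary phase 15.555
ΔCt(exponential phase) = 26.670 − 16.035 = 10.635
ΔCt(stationary phase) = 28.565 − 15.555 = 13.010
ΔΔCt = 13.010 − 10.635 = 2.375
Fold change = 2^(−2.375) = 0.1928

0.193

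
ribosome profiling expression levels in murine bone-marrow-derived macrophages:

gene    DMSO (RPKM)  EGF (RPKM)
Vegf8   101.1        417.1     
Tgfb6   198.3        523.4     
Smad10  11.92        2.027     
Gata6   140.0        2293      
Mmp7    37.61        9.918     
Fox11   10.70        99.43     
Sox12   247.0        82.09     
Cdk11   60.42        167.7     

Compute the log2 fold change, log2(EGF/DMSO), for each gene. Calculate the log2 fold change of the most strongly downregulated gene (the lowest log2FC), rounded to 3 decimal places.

-2.556

log2(417.1/101.1) = 2.045  (Vegf8)
log2(523.4/198.3) = 1.400  (Tgfb6)
log2(2.027/11.92) = -2.556  (Smad10)
log2(2293/140.0) = 4.034  (Gata6)
log2(9.918/37.61) = -1.923  (Mmp7)
log2(99.43/10.70) = 3.216  (Fox11)
log2(82.09/247.0) = -1.589  (Sox12)
log2(167.7/60.42) = 1.473  (Cdk11)
Smad10 is most strongly downregulated.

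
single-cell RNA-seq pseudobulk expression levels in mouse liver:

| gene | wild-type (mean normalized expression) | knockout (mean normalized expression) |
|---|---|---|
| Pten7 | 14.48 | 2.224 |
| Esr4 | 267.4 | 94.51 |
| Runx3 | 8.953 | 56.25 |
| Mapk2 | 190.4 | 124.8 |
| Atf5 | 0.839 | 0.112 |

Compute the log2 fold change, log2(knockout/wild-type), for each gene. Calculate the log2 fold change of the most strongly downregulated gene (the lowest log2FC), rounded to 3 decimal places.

-2.905

log2(2.224/14.48) = -2.703  (Pten7)
log2(94.51/267.4) = -1.500  (Esr4)
log2(56.25/8.953) = 2.651  (Runx3)
log2(124.8/190.4) = -0.609  (Mapk2)
log2(0.112/0.839) = -2.905  (Atf5)
Atf5 is most strongly downregulated.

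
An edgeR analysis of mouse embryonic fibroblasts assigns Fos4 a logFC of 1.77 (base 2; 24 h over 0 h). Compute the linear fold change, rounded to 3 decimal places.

3.411

Fold change = 2^(1.77) = 3.4105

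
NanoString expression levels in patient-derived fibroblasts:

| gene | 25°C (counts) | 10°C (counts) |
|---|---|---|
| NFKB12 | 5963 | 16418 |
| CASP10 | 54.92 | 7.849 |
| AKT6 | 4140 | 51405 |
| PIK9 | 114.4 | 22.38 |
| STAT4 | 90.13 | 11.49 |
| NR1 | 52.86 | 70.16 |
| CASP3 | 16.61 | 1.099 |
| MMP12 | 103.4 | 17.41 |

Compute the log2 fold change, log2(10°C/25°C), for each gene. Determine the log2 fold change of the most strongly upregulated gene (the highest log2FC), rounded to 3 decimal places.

log2(16418/5963) = 1.461  (NFKB12)
log2(7.849/54.92) = -2.807  (CASP10)
log2(51405/4140) = 3.634  (AKT6)
log2(22.38/114.4) = -2.354  (PIK9)
log2(11.49/90.13) = -2.972  (STAT4)
log2(70.16/52.86) = 0.408  (NR1)
log2(1.099/16.61) = -3.918  (CASP3)
log2(17.41/103.4) = -2.570  (MMP12)
AKT6 is most strongly upregulated.

3.634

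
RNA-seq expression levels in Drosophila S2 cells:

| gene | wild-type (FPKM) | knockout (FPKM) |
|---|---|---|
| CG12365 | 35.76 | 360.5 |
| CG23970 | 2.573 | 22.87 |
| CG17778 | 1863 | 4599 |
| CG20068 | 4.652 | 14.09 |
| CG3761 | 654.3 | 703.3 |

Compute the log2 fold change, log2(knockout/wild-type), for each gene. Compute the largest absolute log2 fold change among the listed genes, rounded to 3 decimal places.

log2(360.5/35.76) = 3.334  (CG12365)
log2(22.87/2.573) = 3.152  (CG23970)
log2(4599/1863) = 1.304  (CG17778)
log2(14.09/4.652) = 1.599  (CG20068)
log2(703.3/654.3) = 0.104  (CG3761)
The largest magnitude belongs to CG12365.

3.334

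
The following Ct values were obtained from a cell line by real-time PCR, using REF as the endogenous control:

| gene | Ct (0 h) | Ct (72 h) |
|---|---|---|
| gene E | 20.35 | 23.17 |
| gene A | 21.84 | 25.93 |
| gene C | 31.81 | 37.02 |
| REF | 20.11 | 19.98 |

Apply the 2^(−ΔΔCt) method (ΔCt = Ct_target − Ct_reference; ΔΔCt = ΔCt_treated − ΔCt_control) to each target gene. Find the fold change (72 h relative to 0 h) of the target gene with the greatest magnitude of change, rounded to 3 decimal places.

gene E: ΔΔCt = (23.17−19.98) − (20.35−20.11) = 3.19 − 0.24 = 2.95; fold change = 2^-2.95 = 0.129
gene A: ΔΔCt = (25.93−19.98) − (21.84−20.11) = 5.95 − 1.73 = 4.22; fold change = 2^-4.22 = 0.054
gene C: ΔΔCt = (37.02−19.98) − (31.81−20.11) = 17.04 − 11.70 = 5.34; fold change = 2^-5.34 = 0.025
gene C has the largest |ΔΔCt| = 5.34.

0.025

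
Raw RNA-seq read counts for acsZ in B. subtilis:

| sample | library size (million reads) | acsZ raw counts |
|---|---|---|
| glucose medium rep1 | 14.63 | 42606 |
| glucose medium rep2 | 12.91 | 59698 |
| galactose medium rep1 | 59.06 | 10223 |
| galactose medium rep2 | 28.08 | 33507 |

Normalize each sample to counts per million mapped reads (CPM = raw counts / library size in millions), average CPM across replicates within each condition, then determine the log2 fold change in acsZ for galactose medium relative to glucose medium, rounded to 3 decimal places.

CPM(glucose medium rep1) = 42606 / 14.63 = 2912.2351
CPM(glucose medium rep2) = 59698 / 12.91 = 4624.1673
CPM(galactose medium rep1) = 10223 / 59.06 = 173.0952
CPM(galactose medium rep2) = 33507 / 28.08 = 1193.2692
mean CPM(glucose medium) = 3768.2012; mean CPM(galactose medium) = 683.1822
Fold change = 683.1822 / 3768.2012 = 0.18130
log2(0.18130) = -2.4635

-2.464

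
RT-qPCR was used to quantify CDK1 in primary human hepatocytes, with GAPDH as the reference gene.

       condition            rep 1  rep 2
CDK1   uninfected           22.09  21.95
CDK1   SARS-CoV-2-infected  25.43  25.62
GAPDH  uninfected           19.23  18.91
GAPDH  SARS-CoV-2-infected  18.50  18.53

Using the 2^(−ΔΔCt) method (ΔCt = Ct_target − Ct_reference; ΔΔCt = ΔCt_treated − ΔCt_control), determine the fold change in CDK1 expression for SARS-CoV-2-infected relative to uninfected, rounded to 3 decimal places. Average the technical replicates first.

0.060

Mean Ct: CDK1 uninfected 22.020; CDK1 SARS-CoV-2-infected 25.525; GAPDH uninfected 19.070; GAPDH SARS-CoV-2-infected 18.515
ΔCt(uninfected) = 22.020 − 19.070 = 2.950
ΔCt(SARS-CoV-2-infected) = 25.525 − 18.515 = 7.010
ΔΔCt = 7.010 − 2.950 = 4.060
Fold change = 2^(−4.060) = 0.0600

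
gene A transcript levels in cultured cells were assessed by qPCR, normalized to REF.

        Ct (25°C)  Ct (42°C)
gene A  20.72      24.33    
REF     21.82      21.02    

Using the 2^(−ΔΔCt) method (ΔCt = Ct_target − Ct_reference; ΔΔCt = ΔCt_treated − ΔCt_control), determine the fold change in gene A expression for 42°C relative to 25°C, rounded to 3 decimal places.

ΔCt(25°C) = 20.720 − 21.820 = -1.100
ΔCt(42°C) = 24.330 − 21.020 = 3.310
ΔΔCt = 3.310 − (-1.100) = 4.410
Fold change = 2^(−4.410) = 0.0470

0.047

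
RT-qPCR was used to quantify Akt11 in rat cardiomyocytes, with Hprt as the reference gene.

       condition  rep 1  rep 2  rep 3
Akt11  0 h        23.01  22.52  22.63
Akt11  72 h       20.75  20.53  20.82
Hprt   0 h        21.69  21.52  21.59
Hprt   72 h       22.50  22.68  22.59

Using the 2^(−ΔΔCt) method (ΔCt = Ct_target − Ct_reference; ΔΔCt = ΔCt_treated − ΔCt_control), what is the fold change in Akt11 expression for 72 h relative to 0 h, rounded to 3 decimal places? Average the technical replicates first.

8.056

Mean Ct: Akt11 0 h 22.720; Akt11 72 h 20.700; Hprt 0 h 21.600; Hprt 72 h 22.590
ΔCt(0 h) = 22.720 − 21.600 = 1.120
ΔCt(72 h) = 20.700 − 22.590 = -1.890
ΔΔCt = -1.890 − 1.120 = -3.010
Fold change = 2^(−(-3.010)) = 2^3.010 = 8.0556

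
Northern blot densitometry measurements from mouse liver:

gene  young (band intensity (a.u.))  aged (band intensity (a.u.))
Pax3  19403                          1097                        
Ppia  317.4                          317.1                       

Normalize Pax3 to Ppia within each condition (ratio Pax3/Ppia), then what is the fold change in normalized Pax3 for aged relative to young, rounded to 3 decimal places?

Pax3/Ppia (young) = 19403 / 317.4 = 61.131
Pax3/Ppia (aged) = 1097 / 317.1 = 3.4595
Fold change = 3.4595 / 61.131 = 0.0566

0.057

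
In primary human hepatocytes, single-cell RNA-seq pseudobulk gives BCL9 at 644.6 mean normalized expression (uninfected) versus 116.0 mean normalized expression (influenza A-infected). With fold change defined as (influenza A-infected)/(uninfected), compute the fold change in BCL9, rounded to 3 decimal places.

Fold change = 116.0 / 644.6 = 0.1800
BCL9 is downregulated.

0.180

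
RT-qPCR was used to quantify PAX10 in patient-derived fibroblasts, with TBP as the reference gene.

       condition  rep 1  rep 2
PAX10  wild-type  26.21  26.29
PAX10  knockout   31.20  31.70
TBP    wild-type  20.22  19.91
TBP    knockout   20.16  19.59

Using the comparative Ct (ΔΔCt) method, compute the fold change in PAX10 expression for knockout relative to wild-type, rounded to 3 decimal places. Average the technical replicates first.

Mean Ct: PAX10 wild-type 26.250; PAX10 knockout 31.450; TBP wild-type 20.065; TBP knockout 19.875
ΔCt(wild-type) = 26.250 − 20.065 = 6.185
ΔCt(knockout) = 31.450 − 19.875 = 11.575
ΔΔCt = 11.575 − 6.185 = 5.390
Fold change = 2^(−5.390) = 0.0238

0.024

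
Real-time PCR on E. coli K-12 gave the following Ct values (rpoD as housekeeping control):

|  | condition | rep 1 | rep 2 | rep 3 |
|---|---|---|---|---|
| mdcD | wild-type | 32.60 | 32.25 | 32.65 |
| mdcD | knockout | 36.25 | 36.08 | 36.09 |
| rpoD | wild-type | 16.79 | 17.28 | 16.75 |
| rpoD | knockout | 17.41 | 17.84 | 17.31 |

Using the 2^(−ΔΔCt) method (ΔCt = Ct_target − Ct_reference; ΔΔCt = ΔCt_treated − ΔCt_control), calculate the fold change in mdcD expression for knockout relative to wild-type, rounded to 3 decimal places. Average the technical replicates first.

Mean Ct: mdcD wild-type 32.500; mdcD knockout 36.140; rpoD wild-type 16.940; rpoD knockout 17.520
ΔCt(wild-type) = 32.500 − 16.940 = 15.560
ΔCt(knockout) = 36.140 − 17.520 = 18.620
ΔΔCt = 18.620 − 15.560 = 3.060
Fold change = 2^(−3.060) = 0.1199

0.120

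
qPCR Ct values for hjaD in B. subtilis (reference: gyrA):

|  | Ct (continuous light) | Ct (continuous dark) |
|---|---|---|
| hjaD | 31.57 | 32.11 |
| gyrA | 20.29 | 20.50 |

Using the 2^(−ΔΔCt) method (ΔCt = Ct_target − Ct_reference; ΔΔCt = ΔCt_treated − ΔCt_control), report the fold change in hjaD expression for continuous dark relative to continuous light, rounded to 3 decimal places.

ΔCt(continuous light) = 31.570 − 20.290 = 11.280
ΔCt(continuous dark) = 32.110 − 20.500 = 11.610
ΔΔCt = 11.610 − 11.280 = 0.330
Fold change = 2^(−0.330) = 0.7955

0.796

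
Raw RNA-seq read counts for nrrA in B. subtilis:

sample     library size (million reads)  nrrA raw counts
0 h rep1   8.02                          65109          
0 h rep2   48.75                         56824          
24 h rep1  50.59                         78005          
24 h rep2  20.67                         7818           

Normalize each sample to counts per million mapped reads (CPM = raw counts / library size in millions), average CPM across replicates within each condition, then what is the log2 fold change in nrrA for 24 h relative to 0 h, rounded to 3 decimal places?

CPM(0 h rep1) = 65109 / 8.02 = 8118.3292
CPM(0 h rep2) = 56824 / 48.75 = 1165.6205
CPM(24 h rep1) = 78005 / 50.59 = 1541.9055
CPM(24 h rep2) = 7818 / 20.67 = 378.2293
mean CPM(0 h) = 4641.9748; mean CPM(24 h) = 960.0674
Fold change = 960.0674 / 4641.9748 = 0.20682
log2(0.20682) = -2.2735

-2.274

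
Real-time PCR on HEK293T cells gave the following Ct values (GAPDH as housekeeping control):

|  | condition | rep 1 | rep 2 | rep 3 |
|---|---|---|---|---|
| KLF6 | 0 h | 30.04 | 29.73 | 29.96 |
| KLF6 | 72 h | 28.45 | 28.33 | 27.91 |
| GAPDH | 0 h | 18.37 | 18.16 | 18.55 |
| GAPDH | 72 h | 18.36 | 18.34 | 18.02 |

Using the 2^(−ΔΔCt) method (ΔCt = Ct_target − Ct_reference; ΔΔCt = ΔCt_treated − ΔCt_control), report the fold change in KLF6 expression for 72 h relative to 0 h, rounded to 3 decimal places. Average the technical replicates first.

2.949

Mean Ct: KLF6 0 h 29.910; KLF6 72 h 28.230; GAPDH 0 h 18.360; GAPDH 72 h 18.240
ΔCt(0 h) = 29.910 − 18.360 = 11.550
ΔCt(72 h) = 28.230 − 18.240 = 9.990
ΔΔCt = 9.990 − 11.550 = -1.560
Fold change = 2^(−(-1.560)) = 2^1.560 = 2.9485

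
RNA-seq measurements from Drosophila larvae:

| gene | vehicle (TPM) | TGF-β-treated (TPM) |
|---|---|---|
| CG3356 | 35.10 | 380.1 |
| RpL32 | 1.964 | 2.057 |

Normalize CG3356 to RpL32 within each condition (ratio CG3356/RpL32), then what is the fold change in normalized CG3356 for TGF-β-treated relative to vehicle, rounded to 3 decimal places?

10.339

CG3356/RpL32 (vehicle) = 35.10 / 1.964 = 17.872
CG3356/RpL32 (TGF-β-treated) = 380.1 / 2.057 = 184.78
Fold change = 184.78 / 17.872 = 10.3395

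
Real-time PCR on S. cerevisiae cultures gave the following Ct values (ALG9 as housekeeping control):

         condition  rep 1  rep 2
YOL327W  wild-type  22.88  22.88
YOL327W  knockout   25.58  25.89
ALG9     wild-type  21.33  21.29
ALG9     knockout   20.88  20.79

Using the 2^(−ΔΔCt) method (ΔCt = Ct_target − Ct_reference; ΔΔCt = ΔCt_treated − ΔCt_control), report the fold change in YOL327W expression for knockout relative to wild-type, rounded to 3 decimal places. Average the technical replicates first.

Mean Ct: YOL327W wild-type 22.880; YOL327W knockout 25.735; ALG9 wild-type 21.310; ALG9 knockout 20.835
ΔCt(wild-type) = 22.880 − 21.310 = 1.570
ΔCt(knockout) = 25.735 − 20.835 = 4.900
ΔΔCt = 4.900 − 1.570 = 3.330
Fold change = 2^(−3.330) = 0.0994

0.099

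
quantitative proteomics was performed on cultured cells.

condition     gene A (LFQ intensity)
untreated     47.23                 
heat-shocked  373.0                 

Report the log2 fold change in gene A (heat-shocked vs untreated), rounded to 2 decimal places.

2.98

Fold change = 373.0 / 47.23 = 7.8975
log2(7.8975) = 2.981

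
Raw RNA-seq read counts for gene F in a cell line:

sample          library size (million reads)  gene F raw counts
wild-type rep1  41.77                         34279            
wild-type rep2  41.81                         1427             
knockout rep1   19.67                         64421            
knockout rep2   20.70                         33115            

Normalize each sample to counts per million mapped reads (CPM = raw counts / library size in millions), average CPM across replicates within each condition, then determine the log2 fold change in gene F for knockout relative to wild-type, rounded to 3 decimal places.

CPM(wild-type rep1) = 34279 / 41.77 = 820.6608
CPM(wild-type rep2) = 1427 / 41.81 = 34.1306
CPM(knockout rep1) = 64421 / 19.67 = 3275.0890
CPM(knockout rep2) = 33115 / 20.70 = 1599.7585
mean CPM(wild-type) = 427.3957; mean CPM(knockout) = 2437.4237
Fold change = 2437.4237 / 427.3957 = 5.70297
log2(5.70297) = 2.5117

2.512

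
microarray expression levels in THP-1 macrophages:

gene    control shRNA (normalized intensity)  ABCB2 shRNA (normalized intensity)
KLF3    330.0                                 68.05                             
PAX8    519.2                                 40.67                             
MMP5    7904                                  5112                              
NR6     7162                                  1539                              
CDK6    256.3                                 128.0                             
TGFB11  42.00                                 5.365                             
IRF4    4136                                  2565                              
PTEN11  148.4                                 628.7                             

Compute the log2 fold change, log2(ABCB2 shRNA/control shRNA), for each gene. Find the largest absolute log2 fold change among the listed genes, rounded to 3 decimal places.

3.674

log2(68.05/330.0) = -2.278  (KLF3)
log2(40.67/519.2) = -3.674  (PAX8)
log2(5112/7904) = -0.629  (MMP5)
log2(1539/7162) = -2.218  (NR6)
log2(128.0/256.3) = -1.002  (CDK6)
log2(5.365/42.00) = -2.969  (TGFB11)
log2(2565/4136) = -0.689  (IRF4)
log2(628.7/148.4) = 2.083  (PTEN11)
The largest magnitude belongs to PAX8.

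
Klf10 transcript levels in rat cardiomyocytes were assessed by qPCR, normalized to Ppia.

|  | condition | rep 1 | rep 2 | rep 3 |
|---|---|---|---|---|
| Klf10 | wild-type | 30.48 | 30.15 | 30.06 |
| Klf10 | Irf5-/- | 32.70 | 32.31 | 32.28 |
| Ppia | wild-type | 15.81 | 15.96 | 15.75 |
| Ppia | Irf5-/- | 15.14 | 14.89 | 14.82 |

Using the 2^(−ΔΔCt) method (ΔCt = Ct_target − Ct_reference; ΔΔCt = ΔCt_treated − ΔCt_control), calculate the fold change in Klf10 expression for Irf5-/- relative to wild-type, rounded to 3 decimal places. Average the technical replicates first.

0.117

Mean Ct: Klf10 wild-type 30.230; Klf10 Irf5-/- 32.430; Ppia wild-type 15.840; Ppia Irf5-/- 14.950
ΔCt(wild-type) = 30.230 − 15.840 = 14.390
ΔCt(Irf5-/-) = 32.430 − 14.950 = 17.480
ΔΔCt = 17.480 − 14.390 = 3.090
Fold change = 2^(−3.090) = 0.1174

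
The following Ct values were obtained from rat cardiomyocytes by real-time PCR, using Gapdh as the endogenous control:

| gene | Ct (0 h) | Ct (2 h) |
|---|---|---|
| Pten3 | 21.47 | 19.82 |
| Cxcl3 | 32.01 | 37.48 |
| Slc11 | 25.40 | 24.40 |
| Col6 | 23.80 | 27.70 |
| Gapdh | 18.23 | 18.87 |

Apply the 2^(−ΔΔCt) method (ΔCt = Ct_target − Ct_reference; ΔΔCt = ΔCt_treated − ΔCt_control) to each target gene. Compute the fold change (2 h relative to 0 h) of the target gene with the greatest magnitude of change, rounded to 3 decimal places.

0.035

Pten3: ΔΔCt = (19.82−18.87) − (21.47−18.23) = 0.95 − 3.24 = -2.29; fold change = 2^2.29 = 4.891
Cxcl3: ΔΔCt = (37.48−18.87) − (32.01−18.23) = 18.61 − 13.78 = 4.83; fold change = 2^-4.83 = 0.035
Slc11: ΔΔCt = (24.40−18.87) − (25.40−18.23) = 5.53 − 7.17 = -1.64; fold change = 2^1.64 = 3.117
Col6: ΔΔCt = (27.70−18.87) − (23.80−18.23) = 8.83 − 5.57 = 3.26; fold change = 2^-3.26 = 0.104
Cxcl3 has the largest |ΔΔCt| = 4.83.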